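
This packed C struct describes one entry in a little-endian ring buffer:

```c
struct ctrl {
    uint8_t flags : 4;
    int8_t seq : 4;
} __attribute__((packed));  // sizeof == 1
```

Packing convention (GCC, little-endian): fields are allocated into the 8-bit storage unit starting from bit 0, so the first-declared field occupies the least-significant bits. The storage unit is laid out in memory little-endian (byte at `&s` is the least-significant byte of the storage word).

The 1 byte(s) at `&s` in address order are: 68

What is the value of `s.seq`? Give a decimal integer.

6

[0]=0x68 (little-endian) → word 0x68
flags:4 @ bit 0 → (0x68>>0)&0xf = 0x8
seq:4 @ bit 4 → (0x68>>4)&0xf = 0x6  ←
seq signed 4b, MSB=0: value = 6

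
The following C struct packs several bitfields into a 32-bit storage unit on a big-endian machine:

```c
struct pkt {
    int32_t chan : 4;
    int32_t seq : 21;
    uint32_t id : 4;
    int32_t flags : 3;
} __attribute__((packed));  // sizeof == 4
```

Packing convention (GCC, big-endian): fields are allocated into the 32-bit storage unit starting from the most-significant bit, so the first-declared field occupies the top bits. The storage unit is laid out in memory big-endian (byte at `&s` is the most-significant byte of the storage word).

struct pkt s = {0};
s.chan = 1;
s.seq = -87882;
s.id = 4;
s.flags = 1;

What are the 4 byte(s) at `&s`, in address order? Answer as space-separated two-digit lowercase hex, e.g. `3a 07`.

[28+:4] chan=1 & 0xf = 0x1; word=0x10000000
[7+:21] seq=-87882 & 0x1fffff = 0x1ea8b6; word=0x1f545b00
[3+:4] id=4 & 0xf = 0x4; word=0x1f545b20
[0+:3] flags=1 & 0x7 = 0x1; word=0x1f545b21
word = 0x1f545b21 → big-endian bytes:
  [0]=0x1f  [1]=0x54  [2]=0x5b  [3]=0x21

1f 54 5b 21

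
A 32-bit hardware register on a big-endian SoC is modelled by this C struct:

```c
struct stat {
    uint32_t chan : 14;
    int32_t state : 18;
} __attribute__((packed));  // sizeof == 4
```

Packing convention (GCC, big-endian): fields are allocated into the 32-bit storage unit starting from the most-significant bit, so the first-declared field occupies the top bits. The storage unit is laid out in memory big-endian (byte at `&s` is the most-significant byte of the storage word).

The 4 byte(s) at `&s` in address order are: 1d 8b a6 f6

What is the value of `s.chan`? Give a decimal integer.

1890

[0]=0x1d [1]=0x8b [2]=0xa6 [3]=0xf6 (big-endian) → word 0x1d8ba6f6
chan:14 @ bit 18 → (0x1d8ba6f6>>18)&0x3fff = 0x762  ←
state:18 @ bit 0 → (0x1d8ba6f6>>0)&0x3ffff = 0x3a6f6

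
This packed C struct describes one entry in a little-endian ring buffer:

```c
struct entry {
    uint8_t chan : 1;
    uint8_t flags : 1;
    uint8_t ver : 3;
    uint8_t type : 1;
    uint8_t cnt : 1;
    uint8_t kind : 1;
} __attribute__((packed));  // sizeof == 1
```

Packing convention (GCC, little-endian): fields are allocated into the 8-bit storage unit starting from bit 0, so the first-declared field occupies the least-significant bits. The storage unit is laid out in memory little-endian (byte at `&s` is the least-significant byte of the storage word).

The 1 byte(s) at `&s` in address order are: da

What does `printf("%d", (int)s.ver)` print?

6

[0]=0xda (little-endian) → word 0xda
chan:1 @ bit 0 → (0xda>>0)&0x1 = 0x0
flags:1 @ bit 1 → (0xda>>1)&0x1 = 0x1
ver:3 @ bit 2 → (0xda>>2)&0x7 = 0x6  ←
type:1 @ bit 5 → (0xda>>5)&0x1 = 0x0
cnt:1 @ bit 6 → (0xda>>6)&0x1 = 0x1
kind:1 @ bit 7 → (0xda>>7)&0x1 = 0x1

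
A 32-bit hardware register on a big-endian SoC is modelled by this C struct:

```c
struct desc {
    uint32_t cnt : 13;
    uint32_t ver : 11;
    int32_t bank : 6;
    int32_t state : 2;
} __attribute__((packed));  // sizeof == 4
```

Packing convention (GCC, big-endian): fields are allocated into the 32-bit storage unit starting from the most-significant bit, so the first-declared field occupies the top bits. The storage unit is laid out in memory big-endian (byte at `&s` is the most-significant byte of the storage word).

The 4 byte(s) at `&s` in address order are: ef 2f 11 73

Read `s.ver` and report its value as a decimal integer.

1809

[0]=0xef [1]=0x2f [2]=0x11 [3]=0x73 (big-endian) → word 0xef2f1173
cnt:13 @ bit 19 → (0xef2f1173>>19)&0x1fff = 0x1de5
ver:11 @ bit 8 → (0xef2f1173>>8)&0x7ff = 0x711  ←
bank:6 @ bit 2 → (0xef2f1173>>2)&0x3f = 0x1c
state:2 @ bit 0 → (0xef2f1173>>0)&0x3 = 0x3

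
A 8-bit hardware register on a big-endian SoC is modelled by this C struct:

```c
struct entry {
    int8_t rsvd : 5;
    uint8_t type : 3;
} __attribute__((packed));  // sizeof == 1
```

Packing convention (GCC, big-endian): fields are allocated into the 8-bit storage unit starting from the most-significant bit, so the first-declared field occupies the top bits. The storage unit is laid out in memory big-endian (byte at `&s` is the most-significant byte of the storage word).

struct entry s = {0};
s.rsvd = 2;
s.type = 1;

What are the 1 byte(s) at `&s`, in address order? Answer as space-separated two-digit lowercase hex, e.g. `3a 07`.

11

[3+:5] rsvd=2 & 0x1f = 0x2; word=0x10
[0+:3] type=1 & 0x7 = 0x1; word=0x11
word = 0x11 → big-endian bytes:
  [0]=0x11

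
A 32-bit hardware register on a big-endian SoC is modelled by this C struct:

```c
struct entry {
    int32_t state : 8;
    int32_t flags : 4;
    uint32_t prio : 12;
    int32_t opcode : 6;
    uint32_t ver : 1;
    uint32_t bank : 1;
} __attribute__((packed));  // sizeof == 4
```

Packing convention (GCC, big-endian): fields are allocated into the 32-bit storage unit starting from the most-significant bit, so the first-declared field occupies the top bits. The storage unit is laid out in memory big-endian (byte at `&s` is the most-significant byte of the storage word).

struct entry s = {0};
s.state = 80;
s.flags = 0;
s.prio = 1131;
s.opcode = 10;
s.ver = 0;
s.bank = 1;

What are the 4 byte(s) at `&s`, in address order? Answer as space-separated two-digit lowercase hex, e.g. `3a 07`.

state:8 = 80 → 0x50 << 24 → word 0x50000000
flags:4 = 0 → 0x0 << 20 → word 0x50000000
prio:12 = 1131 → 0x46b << 8 → word 0x50046b00
opcode:6 = 10 → 0xa << 2 → word 0x50046b28
ver:1 = 0 → 0x0 << 1 → word 0x50046b28
bank:1 = 1 → 0x1 << 0 → word 0x50046b29
word = 0x50046b29 → big-endian bytes:
  [0]=0x50  [1]=0x04  [2]=0x6b  [3]=0x29

50 04 6b 29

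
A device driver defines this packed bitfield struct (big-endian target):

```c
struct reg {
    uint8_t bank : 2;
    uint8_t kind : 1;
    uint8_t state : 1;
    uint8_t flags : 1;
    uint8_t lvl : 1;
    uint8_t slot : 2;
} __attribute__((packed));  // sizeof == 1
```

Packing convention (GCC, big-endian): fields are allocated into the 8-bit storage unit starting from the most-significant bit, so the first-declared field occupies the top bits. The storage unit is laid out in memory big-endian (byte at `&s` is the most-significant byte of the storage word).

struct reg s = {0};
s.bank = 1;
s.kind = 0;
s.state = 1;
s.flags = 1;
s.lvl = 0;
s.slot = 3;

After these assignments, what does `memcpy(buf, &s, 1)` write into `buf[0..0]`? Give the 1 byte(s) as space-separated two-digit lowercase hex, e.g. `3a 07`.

5b

bank (2b) val=1 bits=0x1 at bit 6: 0x40
kind (1b) val=0 bits=0x0 at bit 5: 0x40
state (1b) val=1 bits=0x1 at bit 4: 0x50
flags (1b) val=1 bits=0x1 at bit 3: 0x58
lvl (1b) val=0 bits=0x0 at bit 2: 0x58
slot (2b) val=3 bits=0x3 at bit 0: 0x5b
word = 0x5b → big-endian bytes:
  [0]=0x5b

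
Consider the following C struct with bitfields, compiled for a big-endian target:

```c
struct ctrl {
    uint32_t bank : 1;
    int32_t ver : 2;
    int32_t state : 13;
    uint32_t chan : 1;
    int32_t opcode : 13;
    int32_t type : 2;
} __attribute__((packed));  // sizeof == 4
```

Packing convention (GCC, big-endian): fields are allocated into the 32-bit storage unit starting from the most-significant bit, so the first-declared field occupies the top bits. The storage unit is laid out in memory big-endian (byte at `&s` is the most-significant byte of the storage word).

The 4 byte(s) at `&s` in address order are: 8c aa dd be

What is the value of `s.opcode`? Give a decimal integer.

[0]=0x8c [1]=0xaa [2]=0xdd [3]=0xbe (big-endian) → word 0x8caaddbe
bank [31+:1] = (word>>31) & 0x1 = 1
ver [29+:2] = (word>>29) & 0x3 = 0
state [16+:13] = (word>>16) & 0x1fff = 3242
chan [15+:1] = (word>>15) & 0x1 = 1
opcode [2+:13] = (word>>2) & 0x1fff = 5999  ←
type [0+:2] = (word>>0) & 0x3 = 2
opcode signed 13b, MSB=1: 5999 - 8192 = -2193

-2193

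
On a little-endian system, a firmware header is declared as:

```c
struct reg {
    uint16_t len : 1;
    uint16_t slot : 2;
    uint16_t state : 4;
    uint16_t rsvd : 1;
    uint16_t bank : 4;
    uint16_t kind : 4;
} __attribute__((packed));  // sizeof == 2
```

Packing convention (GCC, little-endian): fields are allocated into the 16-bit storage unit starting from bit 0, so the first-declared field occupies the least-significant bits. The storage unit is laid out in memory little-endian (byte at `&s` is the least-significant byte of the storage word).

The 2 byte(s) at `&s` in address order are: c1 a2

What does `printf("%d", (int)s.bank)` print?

2

[0]=0xc1 [1]=0xa2 (little-endian) → word 0xa2c1
len:1 @ bit 0 → (0xa2c1>>0)&0x1 = 0x1
slot:2 @ bit 1 → (0xa2c1>>1)&0x3 = 0x0
state:4 @ bit 3 → (0xa2c1>>3)&0xf = 0x8
rsvd:1 @ bit 7 → (0xa2c1>>7)&0x1 = 0x1
bank:4 @ bit 8 → (0xa2c1>>8)&0xf = 0x2  ←
kind:4 @ bit 12 → (0xa2c1>>12)&0xf = 0xa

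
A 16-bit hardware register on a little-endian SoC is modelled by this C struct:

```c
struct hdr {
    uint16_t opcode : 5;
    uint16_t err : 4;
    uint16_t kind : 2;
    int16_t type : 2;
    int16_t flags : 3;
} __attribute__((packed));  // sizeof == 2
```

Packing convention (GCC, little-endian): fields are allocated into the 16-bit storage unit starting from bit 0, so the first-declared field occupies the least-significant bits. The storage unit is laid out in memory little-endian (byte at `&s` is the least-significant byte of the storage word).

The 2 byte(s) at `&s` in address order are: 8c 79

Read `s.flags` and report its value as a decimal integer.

3

[0]=0x8c [1]=0x79 (little-endian) → word 0x798c
opcode [0+:5] = (word>>0) & 0x1f = 12
err [5+:4] = (word>>5) & 0xf = 12
kind [9+:2] = (word>>9) & 0x3 = 0
type [11+:2] = (word>>11) & 0x3 = 3
flags [13+:3] = (word>>13) & 0x7 = 3  ←
flags signed 3b, MSB=0: value = 3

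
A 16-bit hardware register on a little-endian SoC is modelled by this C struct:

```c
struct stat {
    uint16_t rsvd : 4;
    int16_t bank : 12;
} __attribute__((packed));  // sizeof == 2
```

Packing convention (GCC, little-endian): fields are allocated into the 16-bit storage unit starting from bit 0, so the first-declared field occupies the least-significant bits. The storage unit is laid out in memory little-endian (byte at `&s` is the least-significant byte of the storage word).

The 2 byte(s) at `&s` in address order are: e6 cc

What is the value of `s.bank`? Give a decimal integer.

[0]=0xe6 [1]=0xcc (little-endian) → word 0xcce6
rsvd:4 @ bit 0 → (0xcce6>>0)&0xf = 0x6
bank:12 @ bit 4 → (0xcce6>>4)&0xfff = 0xcce  ←
bank signed 12b, MSB=1: 3278 - 4096 = -818

-818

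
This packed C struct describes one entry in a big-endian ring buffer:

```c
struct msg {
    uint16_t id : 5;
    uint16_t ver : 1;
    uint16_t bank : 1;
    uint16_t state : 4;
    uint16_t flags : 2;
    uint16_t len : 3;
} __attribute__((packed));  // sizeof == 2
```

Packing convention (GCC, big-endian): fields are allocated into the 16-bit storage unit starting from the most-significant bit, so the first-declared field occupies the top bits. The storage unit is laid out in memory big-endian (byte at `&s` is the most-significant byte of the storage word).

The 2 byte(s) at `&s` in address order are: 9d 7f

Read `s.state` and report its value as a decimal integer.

11

[0]=0x9d [1]=0x7f (big-endian) → word 0x9d7f
id [11+:5] = (word>>11) & 0x1f = 19
ver [10+:1] = (word>>10) & 0x1 = 1
bank [9+:1] = (word>>9) & 0x1 = 0
state [5+:4] = (word>>5) & 0xf = 11  ←
flags [3+:2] = (word>>3) & 0x3 = 3
len [0+:3] = (word>>0) & 0x7 = 7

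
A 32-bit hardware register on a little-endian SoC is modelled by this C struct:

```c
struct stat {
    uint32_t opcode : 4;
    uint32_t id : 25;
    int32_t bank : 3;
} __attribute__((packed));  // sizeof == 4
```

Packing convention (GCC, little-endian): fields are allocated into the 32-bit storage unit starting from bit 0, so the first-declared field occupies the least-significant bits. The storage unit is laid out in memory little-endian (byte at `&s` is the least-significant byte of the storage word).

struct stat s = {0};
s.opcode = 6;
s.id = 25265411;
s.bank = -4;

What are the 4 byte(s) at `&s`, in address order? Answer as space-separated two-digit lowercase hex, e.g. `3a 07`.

opcode:4 = 6 → 0x6 << 0 → word 0x00000006
id:25 = 25265411 → 0x1818503 << 4 → word 0x18185036
bank:3 = -4 → 0x4 << 29 → word 0x98185036
word = 0x98185036 → little-endian bytes:
  [0]=0x36  [1]=0x50  [2]=0x18  [3]=0x98

36 50 18 98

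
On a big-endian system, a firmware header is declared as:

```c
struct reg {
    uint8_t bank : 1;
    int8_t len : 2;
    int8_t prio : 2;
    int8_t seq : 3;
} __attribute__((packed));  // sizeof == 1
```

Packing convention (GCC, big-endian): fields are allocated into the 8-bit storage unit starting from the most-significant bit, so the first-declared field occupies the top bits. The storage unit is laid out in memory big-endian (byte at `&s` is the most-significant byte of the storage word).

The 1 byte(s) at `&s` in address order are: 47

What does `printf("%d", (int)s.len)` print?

[0]=0x47 (big-endian) → word 0x47
bank:1 @ bit 7 → (0x47>>7)&0x1 = 0x0
len:2 @ bit 5 → (0x47>>5)&0x3 = 0x2  ←
prio:2 @ bit 3 → (0x47>>3)&0x3 = 0x0
seq:3 @ bit 0 → (0x47>>0)&0x7 = 0x7
len signed 2b, MSB=1: 2 - 4 = -2

-2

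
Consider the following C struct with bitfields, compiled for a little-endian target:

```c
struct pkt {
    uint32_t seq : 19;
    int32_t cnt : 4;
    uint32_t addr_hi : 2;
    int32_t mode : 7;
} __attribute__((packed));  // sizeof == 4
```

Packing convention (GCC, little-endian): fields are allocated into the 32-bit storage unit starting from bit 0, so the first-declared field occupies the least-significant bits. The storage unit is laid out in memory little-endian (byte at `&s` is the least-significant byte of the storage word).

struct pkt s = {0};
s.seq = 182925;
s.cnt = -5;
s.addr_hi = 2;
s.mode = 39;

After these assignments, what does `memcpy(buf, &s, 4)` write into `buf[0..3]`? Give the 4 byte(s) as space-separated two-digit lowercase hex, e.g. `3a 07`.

8d ca 5a 4f

seq (19b) val=182925 bits=0x2ca8d at bit 0: 0x0002ca8d
cnt (4b) val=-5 bits=0xb at bit 19: 0x005aca8d
addr_hi (2b) val=2 bits=0x2 at bit 23: 0x015aca8d
mode (7b) val=39 bits=0x27 at bit 25: 0x4f5aca8d
word = 0x4f5aca8d → little-endian bytes:
  [0]=0x8d  [1]=0xca  [2]=0x5a  [3]=0x4f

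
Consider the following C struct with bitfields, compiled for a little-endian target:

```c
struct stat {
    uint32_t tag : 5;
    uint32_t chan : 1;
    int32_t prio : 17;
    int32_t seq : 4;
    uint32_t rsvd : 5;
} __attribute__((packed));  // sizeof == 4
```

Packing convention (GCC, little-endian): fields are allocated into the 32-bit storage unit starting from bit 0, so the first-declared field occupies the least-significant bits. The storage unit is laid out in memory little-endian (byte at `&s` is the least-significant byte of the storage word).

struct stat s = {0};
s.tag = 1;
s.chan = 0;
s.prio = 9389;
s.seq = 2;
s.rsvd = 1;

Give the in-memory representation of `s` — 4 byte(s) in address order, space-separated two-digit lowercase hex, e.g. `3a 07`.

tag:5 = 1 → 0x1 << 0 → word 0x00000001
chan:1 = 0 → 0x0 << 5 → word 0x00000001
prio:17 = 9389 → 0x24ad << 6 → word 0x00092b41
seq:4 = 2 → 0x2 << 23 → word 0x01092b41
rsvd:5 = 1 → 0x1 << 27 → word 0x09092b41
word = 0x09092b41 → little-endian bytes:
  [0]=0x41  [1]=0x2b  [2]=0x09  [3]=0x09

41 2b 09 09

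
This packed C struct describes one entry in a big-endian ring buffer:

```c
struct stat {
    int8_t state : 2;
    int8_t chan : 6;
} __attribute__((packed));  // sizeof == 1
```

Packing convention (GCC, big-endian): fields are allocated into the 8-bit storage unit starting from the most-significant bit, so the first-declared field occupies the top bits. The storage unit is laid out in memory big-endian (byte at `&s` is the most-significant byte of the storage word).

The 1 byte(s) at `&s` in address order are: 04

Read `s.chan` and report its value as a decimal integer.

4

[0]=0x04 (big-endian) → word 0x04
state:2 @ bit 6 → (0x04>>6)&0x3 = 0x0
chan:6 @ bit 0 → (0x04>>0)&0x3f = 0x4  ←
chan signed 6b, MSB=0: value = 4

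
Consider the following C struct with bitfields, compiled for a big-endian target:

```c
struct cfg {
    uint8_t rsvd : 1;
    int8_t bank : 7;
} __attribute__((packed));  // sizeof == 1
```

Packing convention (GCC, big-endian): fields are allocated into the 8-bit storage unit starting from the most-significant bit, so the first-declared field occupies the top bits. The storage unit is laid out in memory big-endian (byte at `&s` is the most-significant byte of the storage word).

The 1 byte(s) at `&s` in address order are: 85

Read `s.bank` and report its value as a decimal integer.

5

[0]=0x85 (big-endian) → word 0x85
rsvd [7+:1] = (word>>7) & 0x1 = 1
bank [0+:7] = (word>>0) & 0x7f = 5  ←
bank signed 7b, MSB=0: value = 5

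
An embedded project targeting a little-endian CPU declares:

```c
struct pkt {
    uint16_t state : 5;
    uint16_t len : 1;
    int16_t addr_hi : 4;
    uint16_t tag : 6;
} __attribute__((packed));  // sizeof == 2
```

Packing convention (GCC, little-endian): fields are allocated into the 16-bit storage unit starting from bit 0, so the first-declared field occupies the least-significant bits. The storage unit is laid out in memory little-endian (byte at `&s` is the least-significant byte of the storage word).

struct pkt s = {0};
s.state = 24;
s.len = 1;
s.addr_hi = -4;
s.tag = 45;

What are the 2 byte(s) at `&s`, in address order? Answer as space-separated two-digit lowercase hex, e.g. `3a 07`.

state:5 = 24 → 0x18 << 0 → word 0x0018
len:1 = 1 → 0x1 << 5 → word 0x0038
addr_hi:4 = -4 → 0xc << 6 → word 0x0338
tag:6 = 45 → 0x2d << 10 → word 0xb738
word = 0xb738 → little-endian bytes:
  [0]=0x38  [1]=0xb7

38 b7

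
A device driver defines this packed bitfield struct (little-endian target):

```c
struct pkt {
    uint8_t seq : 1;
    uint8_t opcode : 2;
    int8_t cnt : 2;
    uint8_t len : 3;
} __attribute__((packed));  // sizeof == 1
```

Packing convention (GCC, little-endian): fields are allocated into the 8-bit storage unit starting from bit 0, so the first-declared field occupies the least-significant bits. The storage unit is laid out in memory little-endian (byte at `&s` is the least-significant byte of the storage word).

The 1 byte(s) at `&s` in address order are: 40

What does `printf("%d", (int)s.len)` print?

[0]=0x40 (little-endian) → word 0x40
seq [0+:1] = (word>>0) & 0x1 = 0
opcode [1+:2] = (word>>1) & 0x3 = 0
cnt [3+:2] = (word>>3) & 0x3 = 0
len [5+:3] = (word>>5) & 0x7 = 2  ←

2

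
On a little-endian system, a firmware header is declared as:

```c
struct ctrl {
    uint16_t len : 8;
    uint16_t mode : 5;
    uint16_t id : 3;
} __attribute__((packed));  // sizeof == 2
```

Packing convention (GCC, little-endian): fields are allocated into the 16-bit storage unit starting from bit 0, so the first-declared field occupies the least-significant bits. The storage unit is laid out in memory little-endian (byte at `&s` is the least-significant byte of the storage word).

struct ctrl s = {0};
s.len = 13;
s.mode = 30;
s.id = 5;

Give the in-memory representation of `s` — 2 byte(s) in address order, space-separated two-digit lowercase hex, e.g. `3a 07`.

[0+:8] len=13 & 0xff = 0xd; word=0x000d
[8+:5] mode=30 & 0x1f = 0x1e; word=0x1e0d
[13+:3] id=5 & 0x7 = 0x5; word=0xbe0d
word = 0xbe0d → little-endian bytes:
  [0]=0x0d  [1]=0xbe

0d be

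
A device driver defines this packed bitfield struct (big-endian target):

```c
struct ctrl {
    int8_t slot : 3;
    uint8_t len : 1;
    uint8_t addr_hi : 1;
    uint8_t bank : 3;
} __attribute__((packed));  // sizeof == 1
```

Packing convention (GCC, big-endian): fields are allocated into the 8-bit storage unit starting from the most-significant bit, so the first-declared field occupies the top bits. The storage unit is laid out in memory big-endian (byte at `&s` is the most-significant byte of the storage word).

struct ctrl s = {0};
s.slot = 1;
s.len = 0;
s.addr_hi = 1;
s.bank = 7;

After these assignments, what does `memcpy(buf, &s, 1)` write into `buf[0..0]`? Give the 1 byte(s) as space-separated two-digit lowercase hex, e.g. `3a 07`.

slot:3 = 1 → 0x1 << 5 → word 0x20
len:1 = 0 → 0x0 << 4 → word 0x20
addr_hi:1 = 1 → 0x1 << 3 → word 0x28
bank:3 = 7 → 0x7 << 0 → word 0x2f
word = 0x2f → big-endian bytes:
  [0]=0x2f

2f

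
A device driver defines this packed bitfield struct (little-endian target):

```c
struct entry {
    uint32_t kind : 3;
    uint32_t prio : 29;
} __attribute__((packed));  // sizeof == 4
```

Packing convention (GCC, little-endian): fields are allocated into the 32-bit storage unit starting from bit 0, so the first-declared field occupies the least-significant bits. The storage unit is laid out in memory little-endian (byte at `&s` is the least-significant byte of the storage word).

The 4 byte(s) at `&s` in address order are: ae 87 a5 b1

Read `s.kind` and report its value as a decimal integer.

[0]=0xae [1]=0x87 [2]=0xa5 [3]=0xb1 (little-endian) → word 0xb1a587ae
kind [0+:3] = (word>>0) & 0x7 = 6  ←
prio [3+:29] = (word>>3) & 0x1fffffff = 372551925

6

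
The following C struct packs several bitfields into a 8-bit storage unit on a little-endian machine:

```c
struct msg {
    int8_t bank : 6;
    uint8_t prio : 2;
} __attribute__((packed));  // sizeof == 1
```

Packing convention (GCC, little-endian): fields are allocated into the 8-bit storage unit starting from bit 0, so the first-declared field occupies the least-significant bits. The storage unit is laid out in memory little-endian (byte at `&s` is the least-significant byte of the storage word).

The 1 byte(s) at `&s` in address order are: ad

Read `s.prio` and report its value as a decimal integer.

[0]=0xad (little-endian) → word 0xad
bank [0+:6] = (word>>0) & 0x3f = 45
prio [6+:2] = (word>>6) & 0x3 = 2  ←

2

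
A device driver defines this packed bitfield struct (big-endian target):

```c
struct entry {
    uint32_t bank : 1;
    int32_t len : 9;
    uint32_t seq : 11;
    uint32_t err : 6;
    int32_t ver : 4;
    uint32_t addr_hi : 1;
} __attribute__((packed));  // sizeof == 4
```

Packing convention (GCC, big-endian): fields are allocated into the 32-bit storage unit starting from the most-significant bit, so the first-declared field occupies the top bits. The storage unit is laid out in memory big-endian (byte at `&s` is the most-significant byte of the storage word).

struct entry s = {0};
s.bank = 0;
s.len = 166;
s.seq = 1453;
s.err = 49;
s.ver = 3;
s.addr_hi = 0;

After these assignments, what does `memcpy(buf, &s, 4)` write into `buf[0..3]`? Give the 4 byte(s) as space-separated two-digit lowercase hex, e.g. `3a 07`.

[31+:1] bank=0 & 0x1 = 0x0; word=0x00000000
[22+:9] len=166 & 0x1ff = 0xa6; word=0x29800000
[11+:11] seq=1453 & 0x7ff = 0x5ad; word=0x29ad6800
[5+:6] err=49 & 0x3f = 0x31; word=0x29ad6e20
[1+:4] ver=3 & 0xf = 0x3; word=0x29ad6e26
[0+:1] addr_hi=0 & 0x1 = 0x0; word=0x29ad6e26
word = 0x29ad6e26 → big-endian bytes:
  [0]=0x29  [1]=0xad  [2]=0x6e  [3]=0x26

29 ad 6e 26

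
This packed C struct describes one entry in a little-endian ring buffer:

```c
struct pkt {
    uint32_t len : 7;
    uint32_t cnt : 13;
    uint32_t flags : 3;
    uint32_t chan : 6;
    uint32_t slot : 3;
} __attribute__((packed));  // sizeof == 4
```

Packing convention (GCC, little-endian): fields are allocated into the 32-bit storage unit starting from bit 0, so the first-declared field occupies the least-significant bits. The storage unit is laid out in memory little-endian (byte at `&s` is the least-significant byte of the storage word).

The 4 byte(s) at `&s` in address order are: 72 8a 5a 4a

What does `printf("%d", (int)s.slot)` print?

[0]=0x72 [1]=0x8a [2]=0x5a [3]=0x4a (little-endian) → word 0x4a5a8a72
len [0+:7] = (word>>0) & 0x7f = 114
cnt [7+:13] = (word>>7) & 0x1fff = 5396
flags [20+:3] = (word>>20) & 0x7 = 5
chan [23+:6] = (word>>23) & 0x3f = 20
slot [29+:3] = (word>>29) & 0x7 = 2  ←

2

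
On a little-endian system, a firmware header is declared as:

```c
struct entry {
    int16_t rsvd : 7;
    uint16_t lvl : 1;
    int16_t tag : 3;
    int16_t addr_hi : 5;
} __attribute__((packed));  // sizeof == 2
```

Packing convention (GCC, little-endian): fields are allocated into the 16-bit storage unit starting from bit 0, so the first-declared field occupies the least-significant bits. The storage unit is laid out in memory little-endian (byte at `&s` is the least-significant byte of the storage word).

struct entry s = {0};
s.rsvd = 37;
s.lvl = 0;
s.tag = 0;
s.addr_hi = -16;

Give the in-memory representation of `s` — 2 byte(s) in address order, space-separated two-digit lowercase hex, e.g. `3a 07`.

25 80

rsvd (7b) val=37 bits=0x25 at bit 0: 0x0025
lvl (1b) val=0 bits=0x0 at bit 7: 0x0025
tag (3b) val=0 bits=0x0 at bit 8: 0x0025
addr_hi (5b) val=-16 bits=0x10 at bit 11: 0x8025
word = 0x8025 → little-endian bytes:
  [0]=0x25  [1]=0x80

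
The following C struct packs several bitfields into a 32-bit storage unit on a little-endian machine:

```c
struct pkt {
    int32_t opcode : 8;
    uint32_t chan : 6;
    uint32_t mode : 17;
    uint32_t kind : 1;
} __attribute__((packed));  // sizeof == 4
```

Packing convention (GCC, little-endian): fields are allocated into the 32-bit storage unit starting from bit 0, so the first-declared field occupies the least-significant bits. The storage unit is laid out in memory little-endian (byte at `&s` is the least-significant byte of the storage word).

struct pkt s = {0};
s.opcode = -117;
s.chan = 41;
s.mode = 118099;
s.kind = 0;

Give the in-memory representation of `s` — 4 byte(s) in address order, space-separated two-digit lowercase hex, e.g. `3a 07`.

8b e9 54 73

opcode:8 = -117 → 0x8b << 0 → word 0x0000008b
chan:6 = 41 → 0x29 << 8 → word 0x0000298b
mode:17 = 118099 → 0x1cd53 << 14 → word 0x7354e98b
kind:1 = 0 → 0x0 << 31 → word 0x7354e98b
word = 0x7354e98b → little-endian bytes:
  [0]=0x8b  [1]=0xe9  [2]=0x54  [3]=0x73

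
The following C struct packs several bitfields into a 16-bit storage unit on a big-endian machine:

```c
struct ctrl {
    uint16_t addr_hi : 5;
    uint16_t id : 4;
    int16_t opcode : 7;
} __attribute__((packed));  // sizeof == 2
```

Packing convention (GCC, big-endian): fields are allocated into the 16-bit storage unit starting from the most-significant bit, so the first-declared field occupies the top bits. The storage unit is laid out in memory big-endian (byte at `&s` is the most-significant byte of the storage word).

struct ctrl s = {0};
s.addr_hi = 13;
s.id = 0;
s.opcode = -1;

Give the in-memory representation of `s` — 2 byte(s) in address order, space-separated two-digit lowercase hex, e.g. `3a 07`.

68 7f

addr_hi (5b) val=13 bits=0xd at bit 11: 0x6800
id (4b) val=0 bits=0x0 at bit 7: 0x6800
opcode (7b) val=-1 bits=0x7f at bit 0: 0x687f
word = 0x687f → big-endian bytes:
  [0]=0x68  [1]=0x7f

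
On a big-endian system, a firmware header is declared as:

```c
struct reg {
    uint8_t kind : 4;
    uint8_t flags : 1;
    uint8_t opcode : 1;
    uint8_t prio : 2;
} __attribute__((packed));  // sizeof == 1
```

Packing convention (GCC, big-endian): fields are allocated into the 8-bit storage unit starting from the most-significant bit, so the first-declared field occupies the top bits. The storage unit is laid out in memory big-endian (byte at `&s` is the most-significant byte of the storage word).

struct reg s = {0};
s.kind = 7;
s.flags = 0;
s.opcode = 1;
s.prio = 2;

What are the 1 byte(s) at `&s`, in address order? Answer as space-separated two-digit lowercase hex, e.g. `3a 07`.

kind (4b) val=7 bits=0x7 at bit 4: 0x70
flags (1b) val=0 bits=0x0 at bit 3: 0x70
opcode (1b) val=1 bits=0x1 at bit 2: 0x74
prio (2b) val=2 bits=0x2 at bit 0: 0x76
word = 0x76 → big-endian bytes:
  [0]=0x76

76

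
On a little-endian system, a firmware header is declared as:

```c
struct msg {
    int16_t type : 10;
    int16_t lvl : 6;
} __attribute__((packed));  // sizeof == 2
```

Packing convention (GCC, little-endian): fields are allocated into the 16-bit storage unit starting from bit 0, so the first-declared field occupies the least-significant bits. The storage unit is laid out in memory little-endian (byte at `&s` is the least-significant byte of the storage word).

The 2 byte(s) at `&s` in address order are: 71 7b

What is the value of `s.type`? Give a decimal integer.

-143

[0]=0x71 [1]=0x7b (little-endian) → word 0x7b71
type [0+:10] = (word>>0) & 0x3ff = 881  ←
lvl [10+:6] = (word>>10) & 0x3f = 30
type signed 10b, MSB=1: 881 - 1024 = -143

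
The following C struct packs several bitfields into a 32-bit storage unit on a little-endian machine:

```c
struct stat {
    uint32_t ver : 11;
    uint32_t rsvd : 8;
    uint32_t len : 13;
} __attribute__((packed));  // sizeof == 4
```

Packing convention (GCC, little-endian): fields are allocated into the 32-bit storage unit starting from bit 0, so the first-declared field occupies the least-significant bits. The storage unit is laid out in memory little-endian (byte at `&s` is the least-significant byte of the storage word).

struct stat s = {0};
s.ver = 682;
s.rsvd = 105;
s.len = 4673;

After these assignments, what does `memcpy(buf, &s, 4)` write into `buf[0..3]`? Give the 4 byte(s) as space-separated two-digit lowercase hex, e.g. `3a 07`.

[0+:11] ver=682 & 0x7ff = 0x2aa; word=0x000002aa
[11+:8] rsvd=105 & 0xff = 0x69; word=0x00034aaa
[19+:13] len=4673 & 0x1fff = 0x1241; word=0x920b4aaa
word = 0x920b4aaa → little-endian bytes:
  [0]=0xaa  [1]=0x4a  [2]=0x0b  [3]=0x92

aa 4a 0b 92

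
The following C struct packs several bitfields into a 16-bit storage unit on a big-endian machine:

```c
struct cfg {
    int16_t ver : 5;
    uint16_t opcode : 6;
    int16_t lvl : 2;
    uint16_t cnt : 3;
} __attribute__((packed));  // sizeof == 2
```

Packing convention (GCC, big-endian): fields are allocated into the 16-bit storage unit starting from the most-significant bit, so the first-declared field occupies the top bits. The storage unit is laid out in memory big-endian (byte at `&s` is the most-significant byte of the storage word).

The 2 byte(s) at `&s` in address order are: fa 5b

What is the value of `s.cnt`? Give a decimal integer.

3

[0]=0xfa [1]=0x5b (big-endian) → word 0xfa5b
ver [11+:5] = (word>>11) & 0x1f = 31
opcode [5+:6] = (word>>5) & 0x3f = 18
lvl [3+:2] = (word>>3) & 0x3 = 3
cnt [0+:3] = (word>>0) & 0x7 = 3  ←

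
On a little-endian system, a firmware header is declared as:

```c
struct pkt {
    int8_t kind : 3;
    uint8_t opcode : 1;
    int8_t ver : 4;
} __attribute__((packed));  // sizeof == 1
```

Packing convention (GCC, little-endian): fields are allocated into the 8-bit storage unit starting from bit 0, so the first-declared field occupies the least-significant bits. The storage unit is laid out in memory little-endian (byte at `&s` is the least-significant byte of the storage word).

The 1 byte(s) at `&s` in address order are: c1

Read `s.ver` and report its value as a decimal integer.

[0]=0xc1 (little-endian) → word 0xc1
kind:3 @ bit 0 → (0xc1>>0)&0x7 = 0x1
opcode:1 @ bit 3 → (0xc1>>3)&0x1 = 0x0
ver:4 @ bit 4 → (0xc1>>4)&0xf = 0xc  ←
ver signed 4b, MSB=1: 12 - 16 = -4

-4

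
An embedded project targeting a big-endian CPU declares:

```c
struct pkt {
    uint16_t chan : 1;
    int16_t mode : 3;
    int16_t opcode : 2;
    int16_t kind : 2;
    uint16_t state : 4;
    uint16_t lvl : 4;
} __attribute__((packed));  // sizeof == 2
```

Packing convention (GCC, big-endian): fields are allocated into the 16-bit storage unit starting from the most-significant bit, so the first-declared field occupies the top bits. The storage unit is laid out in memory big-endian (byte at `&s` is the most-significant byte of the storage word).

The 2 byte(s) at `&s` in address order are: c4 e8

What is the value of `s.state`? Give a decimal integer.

[0]=0xc4 [1]=0xe8 (big-endian) → word 0xc4e8
chan [15+:1] = (word>>15) & 0x1 = 1
mode [12+:3] = (word>>12) & 0x7 = 4
opcode [10+:2] = (word>>10) & 0x3 = 1
kind [8+:2] = (word>>8) & 0x3 = 0
state [4+:4] = (word>>4) & 0xf = 14  ←
lvl [0+:4] = (word>>0) & 0xf = 8

14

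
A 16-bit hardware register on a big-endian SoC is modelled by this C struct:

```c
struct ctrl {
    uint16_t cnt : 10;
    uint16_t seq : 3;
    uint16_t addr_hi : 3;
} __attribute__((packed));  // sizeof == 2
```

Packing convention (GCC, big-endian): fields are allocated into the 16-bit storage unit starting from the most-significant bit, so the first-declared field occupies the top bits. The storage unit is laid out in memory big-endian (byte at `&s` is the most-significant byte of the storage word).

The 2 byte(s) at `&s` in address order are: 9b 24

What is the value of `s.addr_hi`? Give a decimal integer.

4

[0]=0x9b [1]=0x24 (big-endian) → word 0x9b24
cnt:10 @ bit 6 → (0x9b24>>6)&0x3ff = 0x26c
seq:3 @ bit 3 → (0x9b24>>3)&0x7 = 0x4
addr_hi:3 @ bit 0 → (0x9b24>>0)&0x7 = 0x4  ←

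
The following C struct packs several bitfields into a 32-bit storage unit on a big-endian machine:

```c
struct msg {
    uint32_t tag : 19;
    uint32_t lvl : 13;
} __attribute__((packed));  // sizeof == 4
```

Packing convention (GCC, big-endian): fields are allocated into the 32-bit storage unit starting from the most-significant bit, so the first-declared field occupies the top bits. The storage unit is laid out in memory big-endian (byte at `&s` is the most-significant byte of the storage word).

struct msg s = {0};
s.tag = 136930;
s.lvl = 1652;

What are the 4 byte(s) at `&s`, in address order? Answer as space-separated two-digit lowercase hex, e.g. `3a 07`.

tag:19 = 136930 → 0x216e2 << 13 → word 0x42dc4000
lvl:13 = 1652 → 0x674 << 0 → word 0x42dc4674
word = 0x42dc4674 → big-endian bytes:
  [0]=0x42  [1]=0xdc  [2]=0x46  [3]=0x74

42 dc 46 74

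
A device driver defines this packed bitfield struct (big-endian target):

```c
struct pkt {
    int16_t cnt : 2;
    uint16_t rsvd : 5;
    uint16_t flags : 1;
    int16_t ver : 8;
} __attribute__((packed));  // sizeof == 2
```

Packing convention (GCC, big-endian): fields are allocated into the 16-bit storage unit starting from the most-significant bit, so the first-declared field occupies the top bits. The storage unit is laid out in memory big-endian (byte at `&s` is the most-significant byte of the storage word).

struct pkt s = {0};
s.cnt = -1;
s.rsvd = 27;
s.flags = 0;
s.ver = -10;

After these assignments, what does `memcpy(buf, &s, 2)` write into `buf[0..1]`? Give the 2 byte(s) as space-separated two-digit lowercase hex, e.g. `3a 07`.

[14+:2] cnt=-1 & 0x3 = 0x3; word=0xc000
[9+:5] rsvd=27 & 0x1f = 0x1b; word=0xf600
[8+:1] flags=0 & 0x1 = 0x0; word=0xf600
[0+:8] ver=-10 & 0xff = 0xf6; word=0xf6f6
word = 0xf6f6 → big-endian bytes:
  [0]=0xf6  [1]=0xf6

f6 f6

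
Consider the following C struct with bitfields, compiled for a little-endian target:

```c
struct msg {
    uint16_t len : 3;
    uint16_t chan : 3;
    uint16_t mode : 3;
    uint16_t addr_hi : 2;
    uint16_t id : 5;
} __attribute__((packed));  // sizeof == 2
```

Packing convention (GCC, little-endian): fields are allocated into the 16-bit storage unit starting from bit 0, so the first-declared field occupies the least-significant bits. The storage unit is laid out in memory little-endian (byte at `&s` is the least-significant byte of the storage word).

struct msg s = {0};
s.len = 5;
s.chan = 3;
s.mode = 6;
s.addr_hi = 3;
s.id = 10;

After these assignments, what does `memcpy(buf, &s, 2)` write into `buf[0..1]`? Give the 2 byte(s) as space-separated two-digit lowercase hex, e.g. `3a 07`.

9d 57

[0+:3] len=5 & 0x7 = 0x5; word=0x0005
[3+:3] chan=3 & 0x7 = 0x3; word=0x001d
[6+:3] mode=6 & 0x7 = 0x6; word=0x019d
[9+:2] addr_hi=3 & 0x3 = 0x3; word=0x079d
[11+:5] id=10 & 0x1f = 0xa; word=0x579d
word = 0x579d → little-endian bytes:
  [0]=0x9d  [1]=0x57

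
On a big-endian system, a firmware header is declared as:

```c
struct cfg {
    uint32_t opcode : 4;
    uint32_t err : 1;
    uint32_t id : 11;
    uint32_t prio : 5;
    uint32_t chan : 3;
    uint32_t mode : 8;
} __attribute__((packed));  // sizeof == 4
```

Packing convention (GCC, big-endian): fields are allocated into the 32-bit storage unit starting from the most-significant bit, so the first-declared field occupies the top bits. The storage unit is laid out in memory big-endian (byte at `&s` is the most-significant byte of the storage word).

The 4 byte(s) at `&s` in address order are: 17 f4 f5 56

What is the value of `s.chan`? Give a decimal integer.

5

[0]=0x17 [1]=0xf4 [2]=0xf5 [3]=0x56 (big-endian) → word 0x17f4f556
opcode:4 @ bit 28 → (0x17f4f556>>28)&0xf = 0x1
err:1 @ bit 27 → (0x17f4f556>>27)&0x1 = 0x0
id:11 @ bit 16 → (0x17f4f556>>16)&0x7ff = 0x7f4
prio:5 @ bit 11 → (0x17f4f556>>11)&0x1f = 0x1e
chan:3 @ bit 8 → (0x17f4f556>>8)&0x7 = 0x5  ←
mode:8 @ bit 0 → (0x17f4f556>>0)&0xff = 0x56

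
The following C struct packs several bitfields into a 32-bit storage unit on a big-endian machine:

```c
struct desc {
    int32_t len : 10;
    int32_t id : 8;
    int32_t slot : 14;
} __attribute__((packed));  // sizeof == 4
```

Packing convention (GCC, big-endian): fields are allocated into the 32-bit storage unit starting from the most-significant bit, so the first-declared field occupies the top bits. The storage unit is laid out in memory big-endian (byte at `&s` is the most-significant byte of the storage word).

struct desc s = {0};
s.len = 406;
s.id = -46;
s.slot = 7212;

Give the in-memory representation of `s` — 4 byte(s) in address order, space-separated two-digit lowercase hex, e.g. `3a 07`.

65 b4 9c 2c

[22+:10] len=406 & 0x3ff = 0x196; word=0x65800000
[14+:8] id=-46 & 0xff = 0xd2; word=0x65b48000
[0+:14] slot=7212 & 0x3fff = 0x1c2c; word=0x65b49c2c
word = 0x65b49c2c → big-endian bytes:
  [0]=0x65  [1]=0xb4  [2]=0x9c  [3]=0x2c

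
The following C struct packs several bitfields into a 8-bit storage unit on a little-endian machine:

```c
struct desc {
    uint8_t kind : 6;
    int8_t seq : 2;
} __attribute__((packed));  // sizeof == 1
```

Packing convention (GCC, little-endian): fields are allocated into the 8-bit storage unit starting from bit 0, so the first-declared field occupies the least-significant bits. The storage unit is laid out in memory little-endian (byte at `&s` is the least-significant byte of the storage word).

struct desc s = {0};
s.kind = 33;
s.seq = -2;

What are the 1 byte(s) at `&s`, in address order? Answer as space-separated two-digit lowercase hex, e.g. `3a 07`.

[0+:6] kind=33 & 0x3f = 0x21; word=0x21
[6+:2] seq=-2 & 0x3 = 0x2; word=0xa1
word = 0xa1 → little-endian bytes:
  [0]=0xa1

a1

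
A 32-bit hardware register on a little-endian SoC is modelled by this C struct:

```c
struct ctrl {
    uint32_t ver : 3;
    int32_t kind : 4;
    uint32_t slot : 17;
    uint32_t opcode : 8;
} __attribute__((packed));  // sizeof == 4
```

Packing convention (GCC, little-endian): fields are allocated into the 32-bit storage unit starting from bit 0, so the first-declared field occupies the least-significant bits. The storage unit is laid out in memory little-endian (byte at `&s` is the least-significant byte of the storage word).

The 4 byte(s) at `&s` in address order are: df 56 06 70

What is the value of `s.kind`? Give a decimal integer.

-5

[0]=0xdf [1]=0x56 [2]=0x06 [3]=0x70 (little-endian) → word 0x700656df
ver [0+:3] = (word>>0) & 0x7 = 7
kind [3+:4] = (word>>3) & 0xf = 11  ←
slot [7+:17] = (word>>7) & 0x1ffff = 3245
opcode [24+:8] = (word>>24) & 0xff = 112
kind signed 4b, MSB=1: 11 - 16 = -5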